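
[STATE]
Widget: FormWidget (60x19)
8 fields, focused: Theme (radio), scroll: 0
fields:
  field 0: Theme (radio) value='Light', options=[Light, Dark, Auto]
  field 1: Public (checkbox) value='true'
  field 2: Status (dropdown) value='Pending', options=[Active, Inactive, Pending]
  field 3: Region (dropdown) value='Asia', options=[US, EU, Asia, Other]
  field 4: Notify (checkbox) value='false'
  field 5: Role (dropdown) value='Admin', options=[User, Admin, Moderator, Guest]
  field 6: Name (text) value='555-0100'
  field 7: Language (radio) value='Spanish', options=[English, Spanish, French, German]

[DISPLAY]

> Theme:      (●) Light  ( ) Dark  ( ) Auto                 
  Public:     [x]                                           
  Status:     [Pending                                    ▼]
  Region:     [Asia                                       ▼]
  Notify:     [ ]                                           
  Role:       [Admin                                      ▼]
  Name:       [555-0100                                    ]
  Language:   ( ) English  (●) Spanish  ( ) French  ( ) Germ
                                                            
                                                            
                                                            
                                                            
                                                            
                                                            
                                                            
                                                            
                                                            
                                                            
                                                            


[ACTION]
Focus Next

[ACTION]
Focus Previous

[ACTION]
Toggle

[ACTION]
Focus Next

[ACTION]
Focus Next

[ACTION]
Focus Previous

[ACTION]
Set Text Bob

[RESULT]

  Theme:      (●) Light  ( ) Dark  ( ) Auto                 
> Public:     [x]                                           
  Status:     [Pending                                    ▼]
  Region:     [Asia                                       ▼]
  Notify:     [ ]                                           
  Role:       [Admin                                      ▼]
  Name:       [555-0100                                    ]
  Language:   ( ) English  (●) Spanish  ( ) French  ( ) Germ
                                                            
                                                            
                                                            
                                                            
                                                            
                                                            
                                                            
                                                            
                                                            
                                                            
                                                            


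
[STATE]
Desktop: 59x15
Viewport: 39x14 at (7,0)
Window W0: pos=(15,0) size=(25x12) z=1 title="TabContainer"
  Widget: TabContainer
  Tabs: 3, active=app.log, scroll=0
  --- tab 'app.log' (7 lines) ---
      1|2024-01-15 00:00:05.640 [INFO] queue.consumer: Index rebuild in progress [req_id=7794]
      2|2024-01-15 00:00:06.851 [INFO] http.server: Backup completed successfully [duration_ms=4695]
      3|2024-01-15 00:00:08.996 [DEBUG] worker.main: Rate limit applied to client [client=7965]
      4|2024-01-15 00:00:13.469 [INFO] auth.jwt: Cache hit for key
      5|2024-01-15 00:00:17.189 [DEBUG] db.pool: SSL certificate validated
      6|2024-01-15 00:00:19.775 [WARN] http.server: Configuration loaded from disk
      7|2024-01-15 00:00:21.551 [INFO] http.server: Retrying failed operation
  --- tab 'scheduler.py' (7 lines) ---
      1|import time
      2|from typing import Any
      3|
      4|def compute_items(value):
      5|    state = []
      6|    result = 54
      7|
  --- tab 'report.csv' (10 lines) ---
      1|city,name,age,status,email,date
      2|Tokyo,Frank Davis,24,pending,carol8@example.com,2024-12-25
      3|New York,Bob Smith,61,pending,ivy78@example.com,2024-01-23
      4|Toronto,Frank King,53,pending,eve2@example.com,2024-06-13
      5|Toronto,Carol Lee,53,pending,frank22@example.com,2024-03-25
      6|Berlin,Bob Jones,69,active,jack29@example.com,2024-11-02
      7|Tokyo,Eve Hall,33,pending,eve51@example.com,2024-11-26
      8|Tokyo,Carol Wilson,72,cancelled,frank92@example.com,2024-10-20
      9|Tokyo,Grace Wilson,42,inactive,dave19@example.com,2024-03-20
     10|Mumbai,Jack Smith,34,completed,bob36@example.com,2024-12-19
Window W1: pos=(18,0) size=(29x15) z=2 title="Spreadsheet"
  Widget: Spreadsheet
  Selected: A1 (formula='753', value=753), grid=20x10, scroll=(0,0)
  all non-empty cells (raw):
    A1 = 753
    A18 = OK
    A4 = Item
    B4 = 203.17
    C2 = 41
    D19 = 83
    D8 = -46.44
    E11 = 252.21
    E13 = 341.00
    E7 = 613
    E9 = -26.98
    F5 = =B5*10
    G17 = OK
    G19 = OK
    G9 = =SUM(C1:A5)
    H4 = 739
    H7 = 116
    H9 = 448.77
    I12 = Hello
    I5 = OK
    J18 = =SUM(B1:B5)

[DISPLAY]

        ┏━━┏━━━━━━━━━━━━━━━━━━━━━━━━━━━
        ┃ T┃ Spreadsheet               
        ┠──┠───────────────────────────
        ┃[a┃A1: 753                    
        ┃──┃       A       B       C   
        ┃20┃---------------------------
        ┃20┃  1    [753]       0       
        ┃20┃  2        0       0      4
        ┃20┃  3        0       0       
        ┃20┃  4 Item      203.17       
        ┃20┃  5        0       0       
        ┗━━┃  6        0       0       
           ┃  7        0       0       
           ┃  8        0       0       


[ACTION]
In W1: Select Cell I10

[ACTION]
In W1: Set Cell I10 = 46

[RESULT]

        ┏━━┏━━━━━━━━━━━━━━━━━━━━━━━━━━━
        ┃ T┃ Spreadsheet               
        ┠──┠───────────────────────────
        ┃[a┃I10: 46                    
        ┃──┃       A       B       C   
        ┃20┃---------------------------
        ┃20┃  1      753       0       
        ┃20┃  2        0       0      4
        ┃20┃  3        0       0       
        ┃20┃  4 Item      203.17       
        ┃20┃  5        0       0       
        ┗━━┃  6        0       0       
           ┃  7        0       0       
           ┃  8        0       0       


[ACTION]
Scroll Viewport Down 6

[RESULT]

        ┃ T┃ Spreadsheet               
        ┠──┠───────────────────────────
        ┃[a┃I10: 46                    
        ┃──┃       A       B       C   
        ┃20┃---------------------------
        ┃20┃  1      753       0       
        ┃20┃  2        0       0      4
        ┃20┃  3        0       0       
        ┃20┃  4 Item      203.17       
        ┃20┃  5        0       0       
        ┗━━┃  6        0       0       
           ┃  7        0       0       
           ┃  8        0       0       
           ┗━━━━━━━━━━━━━━━━━━━━━━━━━━━


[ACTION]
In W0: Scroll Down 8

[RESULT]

        ┃ T┃ Spreadsheet               
        ┠──┠───────────────────────────
        ┃[a┃I10: 46                    
        ┃──┃       A       B       C   
        ┃20┃---------------------------
        ┃  ┃  1      753       0       
        ┃  ┃  2        0       0      4
        ┃  ┃  3        0       0       
        ┃  ┃  4 Item      203.17       
        ┃  ┃  5        0       0       
        ┗━━┃  6        0       0       
           ┃  7        0       0       
           ┃  8        0       0       
           ┗━━━━━━━━━━━━━━━━━━━━━━━━━━━


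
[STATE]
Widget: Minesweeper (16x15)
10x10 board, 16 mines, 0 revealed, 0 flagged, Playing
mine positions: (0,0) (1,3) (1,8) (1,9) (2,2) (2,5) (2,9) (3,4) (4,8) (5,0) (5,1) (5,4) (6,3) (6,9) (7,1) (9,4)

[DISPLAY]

■■■■■■■■■■      
■■■■■■■■■■      
■■■■■■■■■■      
■■■■■■■■■■      
■■■■■■■■■■      
■■■■■■■■■■      
■■■■■■■■■■      
■■■■■■■■■■      
■■■■■■■■■■      
■■■■■■■■■■      
                
                
                
                
                


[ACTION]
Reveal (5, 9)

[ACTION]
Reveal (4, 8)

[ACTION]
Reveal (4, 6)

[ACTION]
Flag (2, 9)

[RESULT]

✹■■■■■■■■■      
■■■✹■■■■✹✹      
■■✹■■✹■■■✹      
■■■■✹■■■■■      
■■■■■■■■✹■      
✹✹■■✹■■■■2      
■■■✹■■■■■✹      
■✹■■■■■■■■      
■■■■■■■■■■      
■■■■✹■■■■■      
                
                
                
                
                


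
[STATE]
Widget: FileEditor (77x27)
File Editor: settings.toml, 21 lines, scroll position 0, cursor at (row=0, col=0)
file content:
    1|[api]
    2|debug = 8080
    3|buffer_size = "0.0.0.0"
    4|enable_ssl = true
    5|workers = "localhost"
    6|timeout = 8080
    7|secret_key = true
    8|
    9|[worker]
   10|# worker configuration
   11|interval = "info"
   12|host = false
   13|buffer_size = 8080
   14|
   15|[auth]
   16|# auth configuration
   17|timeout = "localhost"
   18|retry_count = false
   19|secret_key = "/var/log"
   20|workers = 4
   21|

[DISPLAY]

█api]                                                                       ▲
debug = 8080                                                                █
buffer_size = "0.0.0.0"                                                     ░
enable_ssl = true                                                           ░
workers = "localhost"                                                       ░
timeout = 8080                                                              ░
secret_key = true                                                           ░
                                                                            ░
[worker]                                                                    ░
# worker configuration                                                      ░
interval = "info"                                                           ░
host = false                                                                ░
buffer_size = 8080                                                          ░
                                                                            ░
[auth]                                                                      ░
# auth configuration                                                        ░
timeout = "localhost"                                                       ░
retry_count = false                                                         ░
secret_key = "/var/log"                                                     ░
workers = 4                                                                 ░
                                                                            ░
                                                                            ░
                                                                            ░
                                                                            ░
                                                                            ░
                                                                            ░
                                                                            ▼


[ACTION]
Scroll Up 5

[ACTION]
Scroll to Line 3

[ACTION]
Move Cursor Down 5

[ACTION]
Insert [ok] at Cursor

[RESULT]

[api]                                                                       ▲
debug = 8080                                                                █
buffer_size = "0.0.0.0"                                                     ░
enable_ssl = true                                                           ░
workers = "localhost"                                                       ░
ok█imeout = 8080                                                            ░
secret_key = true                                                           ░
                                                                            ░
[worker]                                                                    ░
# worker configuration                                                      ░
interval = "info"                                                           ░
host = false                                                                ░
buffer_size = 8080                                                          ░
                                                                            ░
[auth]                                                                      ░
# auth configuration                                                        ░
timeout = "localhost"                                                       ░
retry_count = false                                                         ░
secret_key = "/var/log"                                                     ░
workers = 4                                                                 ░
                                                                            ░
                                                                            ░
                                                                            ░
                                                                            ░
                                                                            ░
                                                                            ░
                                                                            ▼


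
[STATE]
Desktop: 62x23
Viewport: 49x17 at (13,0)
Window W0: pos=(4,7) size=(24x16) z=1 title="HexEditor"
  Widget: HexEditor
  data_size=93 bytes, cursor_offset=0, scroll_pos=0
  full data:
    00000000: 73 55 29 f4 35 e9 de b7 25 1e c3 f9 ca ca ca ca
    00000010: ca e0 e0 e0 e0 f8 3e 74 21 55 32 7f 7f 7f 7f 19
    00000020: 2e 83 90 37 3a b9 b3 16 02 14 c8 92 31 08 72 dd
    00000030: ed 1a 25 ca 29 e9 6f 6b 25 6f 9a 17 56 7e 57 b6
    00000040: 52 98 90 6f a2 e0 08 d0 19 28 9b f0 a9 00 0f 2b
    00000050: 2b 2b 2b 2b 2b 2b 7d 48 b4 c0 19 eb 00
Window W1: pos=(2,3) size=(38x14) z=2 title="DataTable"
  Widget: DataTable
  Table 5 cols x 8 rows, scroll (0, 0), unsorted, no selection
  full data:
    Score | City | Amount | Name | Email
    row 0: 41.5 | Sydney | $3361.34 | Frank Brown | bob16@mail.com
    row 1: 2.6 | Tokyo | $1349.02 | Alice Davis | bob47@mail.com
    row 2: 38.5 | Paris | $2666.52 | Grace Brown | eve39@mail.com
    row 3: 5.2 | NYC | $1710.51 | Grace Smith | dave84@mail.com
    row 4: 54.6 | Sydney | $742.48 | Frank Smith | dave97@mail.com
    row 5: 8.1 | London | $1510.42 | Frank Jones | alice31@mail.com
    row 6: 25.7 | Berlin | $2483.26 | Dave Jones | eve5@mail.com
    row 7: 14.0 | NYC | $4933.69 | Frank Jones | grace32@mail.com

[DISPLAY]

                                                 
                                                 
                                                 
━━━━━━━━━━━━━━━━━━━━━━━━━━┓                      
                          ┃                      
──────────────────────────┨                      
  │Amount  │Name       │Em┃                      
──┼────────┼───────────┼──┃                      
ey│$3361.34│Frank Brown│bo┃                      
o │$1349.02│Alice Davis│bo┃                      
s │$2666.52│Grace Brown│ev┃                      
  │$1710.51│Grace Smith│da┃                      
ey│$742.48 │Frank Smith│da┃                      
on│$1510.42│Frank Jones│al┃                      
in│$2483.26│Dave Jones │ev┃                      
  │$4933.69│Frank Jones│gr┃                      
━━━━━━━━━━━━━━━━━━━━━━━━━━┛                      


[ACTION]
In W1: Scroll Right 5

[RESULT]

                                                 
                                                 
                                                 
━━━━━━━━━━━━━━━━━━━━━━━━━━┓                      
                          ┃                      
──────────────────────────┨                      
ount  │Name       │Email  ┃                      
──────┼───────────┼───────┃                      
361.34│Frank Brown│bob16@m┃                      
349.02│Alice Davis│bob47@m┃                      
666.52│Grace Brown│eve39@m┃                      
710.51│Grace Smith│dave84@┃                      
42.48 │Frank Smith│dave97@┃                      
510.42│Frank Jones│alice31┃                      
483.26│Dave Jones │eve5@ma┃                      
933.69│Frank Jones│grace32┃                      
━━━━━━━━━━━━━━━━━━━━━━━━━━┛                      


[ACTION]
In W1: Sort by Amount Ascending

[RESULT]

                                                 
                                                 
                                                 
━━━━━━━━━━━━━━━━━━━━━━━━━━┓                      
                          ┃                      
──────────────────────────┨                      
ount ▲│Name       │Email  ┃                      
──────┼───────────┼───────┃                      
42.48 │Frank Smith│dave97@┃                      
349.02│Alice Davis│bob47@m┃                      
510.42│Frank Jones│alice31┃                      
710.51│Grace Smith│dave84@┃                      
483.26│Dave Jones │eve5@ma┃                      
666.52│Grace Brown│eve39@m┃                      
361.34│Frank Brown│bob16@m┃                      
933.69│Frank Jones│grace32┃                      
━━━━━━━━━━━━━━━━━━━━━━━━━━┛                      


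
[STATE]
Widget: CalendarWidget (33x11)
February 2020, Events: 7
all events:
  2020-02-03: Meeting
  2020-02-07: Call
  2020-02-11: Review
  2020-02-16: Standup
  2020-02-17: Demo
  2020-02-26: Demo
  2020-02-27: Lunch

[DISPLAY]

          February 2020          
Mo Tu We Th Fr Sa Su             
                1  2             
 3*  4  5  6  7*  8  9           
10 11* 12 13 14 15 16*           
17* 18 19 20 21 22 23            
24 25 26* 27* 28 29              
                                 
                                 
                                 
                                 


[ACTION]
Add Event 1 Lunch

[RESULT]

          February 2020          
Mo Tu We Th Fr Sa Su             
                1*  2            
 3*  4  5  6  7*  8  9           
10 11* 12 13 14 15 16*           
17* 18 19 20 21 22 23            
24 25 26* 27* 28 29              
                                 
                                 
                                 
                                 


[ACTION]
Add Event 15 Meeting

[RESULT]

          February 2020          
Mo Tu We Th Fr Sa Su             
                1*  2            
 3*  4  5  6  7*  8  9           
10 11* 12 13 14 15* 16*          
17* 18 19 20 21 22 23            
24 25 26* 27* 28 29              
                                 
                                 
                                 
                                 


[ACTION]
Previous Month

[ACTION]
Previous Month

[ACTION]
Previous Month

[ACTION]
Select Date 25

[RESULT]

          November 2019          
Mo Tu We Th Fr Sa Su             
             1  2  3             
 4  5  6  7  8  9 10             
11 12 13 14 15 16 17             
18 19 20 21 22 23 24             
[25] 26 27 28 29 30              
                                 
                                 
                                 
                                 


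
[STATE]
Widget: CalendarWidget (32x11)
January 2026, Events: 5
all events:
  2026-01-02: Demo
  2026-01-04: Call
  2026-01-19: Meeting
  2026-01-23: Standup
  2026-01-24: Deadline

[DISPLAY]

          January 2026          
Mo Tu We Th Fr Sa Su            
          1  2*  3  4*          
 5  6  7  8  9 10 11            
12 13 14 15 16 17 18            
19* 20 21 22 23* 24* 25         
26 27 28 29 30 31               
                                
                                
                                
                                


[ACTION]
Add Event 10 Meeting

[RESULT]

          January 2026          
Mo Tu We Th Fr Sa Su            
          1  2*  3  4*          
 5  6  7  8  9 10* 11           
12 13 14 15 16 17 18            
19* 20 21 22 23* 24* 25         
26 27 28 29 30 31               
                                
                                
                                
                                


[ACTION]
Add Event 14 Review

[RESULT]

          January 2026          
Mo Tu We Th Fr Sa Su            
          1  2*  3  4*          
 5  6  7  8  9 10* 11           
12 13 14* 15 16 17 18           
19* 20 21 22 23* 24* 25         
26 27 28 29 30 31               
                                
                                
                                
                                


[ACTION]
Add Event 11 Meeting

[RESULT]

          January 2026          
Mo Tu We Th Fr Sa Su            
          1  2*  3  4*          
 5  6  7  8  9 10* 11*          
12 13 14* 15 16 17 18           
19* 20 21 22 23* 24* 25         
26 27 28 29 30 31               
                                
                                
                                
                                


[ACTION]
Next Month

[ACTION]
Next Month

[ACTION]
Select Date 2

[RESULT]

           March 2026           
Mo Tu We Th Fr Sa Su            
                   1            
[ 2]  3  4  5  6  7  8          
 9 10 11 12 13 14 15            
16 17 18 19 20 21 22            
23 24 25 26 27 28 29            
30 31                           
                                
                                
                                


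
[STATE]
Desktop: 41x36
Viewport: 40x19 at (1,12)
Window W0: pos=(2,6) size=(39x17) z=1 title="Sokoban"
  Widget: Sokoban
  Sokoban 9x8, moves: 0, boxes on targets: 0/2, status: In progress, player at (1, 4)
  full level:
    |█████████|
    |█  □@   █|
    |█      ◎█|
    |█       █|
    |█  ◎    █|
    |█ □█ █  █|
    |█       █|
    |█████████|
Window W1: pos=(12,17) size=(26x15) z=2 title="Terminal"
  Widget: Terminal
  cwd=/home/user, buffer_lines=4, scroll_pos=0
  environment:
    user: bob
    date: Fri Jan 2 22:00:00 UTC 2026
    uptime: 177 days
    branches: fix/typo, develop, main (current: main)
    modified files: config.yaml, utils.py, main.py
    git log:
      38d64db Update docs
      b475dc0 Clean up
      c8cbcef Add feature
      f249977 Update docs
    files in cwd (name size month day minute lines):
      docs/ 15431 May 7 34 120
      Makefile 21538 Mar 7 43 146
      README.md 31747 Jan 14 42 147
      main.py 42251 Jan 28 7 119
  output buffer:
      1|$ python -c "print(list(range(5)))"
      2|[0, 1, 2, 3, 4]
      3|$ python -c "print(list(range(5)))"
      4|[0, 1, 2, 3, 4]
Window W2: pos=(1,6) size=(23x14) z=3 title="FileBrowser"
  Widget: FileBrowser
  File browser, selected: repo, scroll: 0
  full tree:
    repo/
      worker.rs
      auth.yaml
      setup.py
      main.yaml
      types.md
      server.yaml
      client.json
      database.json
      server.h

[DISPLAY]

┃    setup.py         ┃                ┃
┃    main.yaml        ┃                ┃
┃    types.md         ┃                ┃
┃    server.yaml      ┃                ┃
┃    client.json      ┃                ┃
┃    database.json    ┃━━━━━━━━━━━━━┓  ┃
┃    server.h         ┃             ┃  ┃
┗━━━━━━━━━━━━━━━━━━━━━┛─────────────┨  ┃
 ┃         ┃$ python -c "print(list(┃  ┃
 ┃         ┃[0, 1, 2, 3, 4]         ┃  ┃
 ┗━━━━━━━━━┃$ python -c "print(list(┃━━┛
           ┃[0, 1, 2, 3, 4]         ┃   
           ┃$ █                     ┃   
           ┃                        ┃   
           ┃                        ┃   
           ┃                        ┃   
           ┃                        ┃   
           ┃                        ┃   
           ┃                        ┃   


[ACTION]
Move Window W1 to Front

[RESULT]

┃    setup.py         ┃                ┃
┃    main.yaml        ┃                ┃
┃    types.md         ┃                ┃
┃    server.yaml      ┃                ┃
┃    client.json      ┃                ┃
┃    databa┏━━━━━━━━━━━━━━━━━━━━━━━━┓  ┃
┃    server┃ Terminal               ┃  ┃
┗━━━━━━━━━━┠────────────────────────┨  ┃
 ┃         ┃$ python -c "print(list(┃  ┃
 ┃         ┃[0, 1, 2, 3, 4]         ┃  ┃
 ┗━━━━━━━━━┃$ python -c "print(list(┃━━┛
           ┃[0, 1, 2, 3, 4]         ┃   
           ┃$ █                     ┃   
           ┃                        ┃   
           ┃                        ┃   
           ┃                        ┃   
           ┃                        ┃   
           ┃                        ┃   
           ┃                        ┃   


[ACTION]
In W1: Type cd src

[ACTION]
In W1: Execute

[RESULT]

┃    setup.py         ┃                ┃
┃    main.yaml        ┃                ┃
┃    types.md         ┃                ┃
┃    server.yaml      ┃                ┃
┃    client.json      ┃                ┃
┃    databa┏━━━━━━━━━━━━━━━━━━━━━━━━┓  ┃
┃    server┃ Terminal               ┃  ┃
┗━━━━━━━━━━┠────────────────────────┨  ┃
 ┃         ┃$ python -c "print(list(┃  ┃
 ┃         ┃[0, 1, 2, 3, 4]         ┃  ┃
 ┗━━━━━━━━━┃$ python -c "print(list(┃━━┛
           ┃[0, 1, 2, 3, 4]         ┃   
           ┃$ cd src                ┃   
           ┃                        ┃   
           ┃$ █                     ┃   
           ┃                        ┃   
           ┃                        ┃   
           ┃                        ┃   
           ┃                        ┃   


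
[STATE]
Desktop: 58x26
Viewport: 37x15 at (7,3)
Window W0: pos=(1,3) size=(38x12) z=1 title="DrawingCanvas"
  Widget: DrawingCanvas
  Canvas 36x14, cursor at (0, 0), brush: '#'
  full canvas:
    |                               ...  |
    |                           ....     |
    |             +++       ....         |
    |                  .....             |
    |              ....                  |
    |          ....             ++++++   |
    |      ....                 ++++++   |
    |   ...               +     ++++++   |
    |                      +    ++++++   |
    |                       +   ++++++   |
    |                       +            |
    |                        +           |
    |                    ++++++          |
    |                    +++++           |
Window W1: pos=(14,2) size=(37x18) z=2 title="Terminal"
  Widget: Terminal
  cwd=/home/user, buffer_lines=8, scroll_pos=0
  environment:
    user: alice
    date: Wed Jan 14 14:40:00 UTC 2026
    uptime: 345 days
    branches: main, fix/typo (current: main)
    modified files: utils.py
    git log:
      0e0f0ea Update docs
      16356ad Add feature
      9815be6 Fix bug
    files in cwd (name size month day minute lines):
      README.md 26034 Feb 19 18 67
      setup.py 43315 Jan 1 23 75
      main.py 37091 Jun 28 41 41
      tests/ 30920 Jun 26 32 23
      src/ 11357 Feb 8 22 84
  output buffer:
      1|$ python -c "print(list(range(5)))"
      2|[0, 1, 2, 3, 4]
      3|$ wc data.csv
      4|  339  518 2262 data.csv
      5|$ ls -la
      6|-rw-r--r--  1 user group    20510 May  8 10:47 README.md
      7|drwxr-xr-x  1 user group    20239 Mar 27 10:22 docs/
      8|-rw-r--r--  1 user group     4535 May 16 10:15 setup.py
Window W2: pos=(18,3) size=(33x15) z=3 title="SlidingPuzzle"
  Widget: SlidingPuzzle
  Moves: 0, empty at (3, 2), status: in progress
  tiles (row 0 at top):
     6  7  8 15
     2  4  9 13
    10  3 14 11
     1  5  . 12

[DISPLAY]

━━━━━━━┃ Te┏━━━━━━━━━━━━━━━━━━━━━━━━━
ingCanv┠───┃ SlidingPuzzle           
───────┃$ p┠─────────────────────────
       ┃[0,┃┌────┬────┬────┬────┐    
       ┃$ w┃│  6 │  7 │  8 │ 15 │    
       ┃  3┃├────┼────┼────┼────┤    
       ┃$ l┃│  2 │  4 │  9 │ 13 │    
       ┃-rw┃├────┼────┼────┼────┤    
     ..┃drw┃│ 10 │  3 │ 14 │ 11 │    
 ....  ┃-rw┃├────┼────┼────┼────┤    
.      ┃$ █┃│  1 │  5 │    │ 12 │    
━━━━━━━┃   ┃└────┴────┴────┴────┘    
       ┃   ┃Moves: 0                 
       ┃   ┃                         
       ┃   ┗━━━━━━━━━━━━━━━━━━━━━━━━━


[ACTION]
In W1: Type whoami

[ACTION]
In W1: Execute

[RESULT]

━━━━━━━┃ Te┏━━━━━━━━━━━━━━━━━━━━━━━━━
ingCanv┠───┃ SlidingPuzzle           
───────┃$ p┠─────────────────────────
       ┃[0,┃┌────┬────┬────┬────┐    
       ┃$ w┃│  6 │  7 │  8 │ 15 │    
       ┃  3┃├────┼────┼────┼────┤    
       ┃$ l┃│  2 │  4 │  9 │ 13 │    
       ┃-rw┃├────┼────┼────┼────┤    
     ..┃drw┃│ 10 │  3 │ 14 │ 11 │    
 ....  ┃-rw┃├────┼────┼────┼────┤    
.      ┃$ w┃│  1 │  5 │    │ 12 │    
━━━━━━━┃ali┃└────┴────┴────┴────┘    
       ┃$ █┃Moves: 0                 
       ┃   ┃                         
       ┃   ┗━━━━━━━━━━━━━━━━━━━━━━━━━


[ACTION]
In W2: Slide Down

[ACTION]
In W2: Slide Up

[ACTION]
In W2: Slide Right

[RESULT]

━━━━━━━┃ Te┏━━━━━━━━━━━━━━━━━━━━━━━━━
ingCanv┠───┃ SlidingPuzzle           
───────┃$ p┠─────────────────────────
       ┃[0,┃┌────┬────┬────┬────┐    
       ┃$ w┃│  6 │  7 │  8 │ 15 │    
       ┃  3┃├────┼────┼────┼────┤    
       ┃$ l┃│  2 │  4 │  9 │ 13 │    
       ┃-rw┃├────┼────┼────┼────┤    
     ..┃drw┃│ 10 │  3 │ 14 │ 11 │    
 ....  ┃-rw┃├────┼────┼────┼────┤    
.      ┃$ w┃│  1 │    │  5 │ 12 │    
━━━━━━━┃ali┃└────┴────┴────┴────┘    
       ┃$ █┃Moves: 3                 
       ┃   ┃                         
       ┃   ┗━━━━━━━━━━━━━━━━━━━━━━━━━


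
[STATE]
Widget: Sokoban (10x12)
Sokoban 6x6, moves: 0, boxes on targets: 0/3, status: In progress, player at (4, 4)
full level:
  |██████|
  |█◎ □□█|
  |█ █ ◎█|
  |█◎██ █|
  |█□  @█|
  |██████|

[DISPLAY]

██████    
█◎ □□█    
█ █ ◎█    
█◎██ █    
█□  @█    
██████    
Moves: 0  
          
          
          
          
          


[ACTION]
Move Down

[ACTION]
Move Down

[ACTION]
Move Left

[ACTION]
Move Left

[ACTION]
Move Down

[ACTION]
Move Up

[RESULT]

██████    
█◎ □□█    
█ █ ◎█    
█◎██ █    
█□@  █    
██████    
Moves: 2  
          
          
          
          
          


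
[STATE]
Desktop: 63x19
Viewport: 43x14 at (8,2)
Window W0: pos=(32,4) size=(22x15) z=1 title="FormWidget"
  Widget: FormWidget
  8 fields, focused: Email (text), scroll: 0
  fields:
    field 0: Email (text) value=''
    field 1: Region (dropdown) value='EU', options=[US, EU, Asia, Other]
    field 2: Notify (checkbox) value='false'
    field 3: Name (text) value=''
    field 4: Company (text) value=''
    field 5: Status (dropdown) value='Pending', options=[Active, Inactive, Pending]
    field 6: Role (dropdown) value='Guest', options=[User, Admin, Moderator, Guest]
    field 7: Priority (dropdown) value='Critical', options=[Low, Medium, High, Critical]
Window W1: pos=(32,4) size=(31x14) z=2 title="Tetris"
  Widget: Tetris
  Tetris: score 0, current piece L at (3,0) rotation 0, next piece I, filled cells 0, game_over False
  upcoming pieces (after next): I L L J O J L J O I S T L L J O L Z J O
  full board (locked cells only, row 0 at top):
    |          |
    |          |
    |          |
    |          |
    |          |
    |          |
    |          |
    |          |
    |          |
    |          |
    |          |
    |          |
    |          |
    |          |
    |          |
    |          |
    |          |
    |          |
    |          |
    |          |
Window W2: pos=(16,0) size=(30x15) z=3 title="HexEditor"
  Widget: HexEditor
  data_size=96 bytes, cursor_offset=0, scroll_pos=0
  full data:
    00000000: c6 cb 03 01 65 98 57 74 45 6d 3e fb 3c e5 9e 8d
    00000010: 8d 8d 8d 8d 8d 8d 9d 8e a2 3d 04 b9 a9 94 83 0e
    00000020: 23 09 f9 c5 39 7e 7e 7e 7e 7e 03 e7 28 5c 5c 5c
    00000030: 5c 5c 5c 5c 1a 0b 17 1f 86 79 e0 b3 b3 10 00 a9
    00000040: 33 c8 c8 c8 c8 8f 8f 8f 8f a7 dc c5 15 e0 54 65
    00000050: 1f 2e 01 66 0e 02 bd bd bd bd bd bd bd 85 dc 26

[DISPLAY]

        ┠────────────────────────────┨     
        ┃00000000  C6 cb 03 01 65 98 ┃     
        ┃00000010  8d 8d 8d 8d 8d 8d ┃━━━━━
        ┃00000020  23 09 f9 c5 39 7e ┃     
        ┃00000030  5c 5c 5c 5c 1a 0b ┃─────
        ┃00000040  33 c8 c8 c8 c8 8f ┃xt:  
        ┃00000050  1f 2e 01 66 0e 02 ┃██   
        ┃                            ┃     
        ┃                            ┃     
        ┃                            ┃     
        ┃                            ┃     
        ┃                            ┃ore: 
        ┗━━━━━━━━━━━━━━━━━━━━━━━━━━━━┛     
                        ┃          │       


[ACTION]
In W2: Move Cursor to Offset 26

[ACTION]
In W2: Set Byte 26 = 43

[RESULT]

        ┠────────────────────────────┨     
        ┃00000000  c6 cb 03 01 65 98 ┃     
        ┃00000010  8d 8d 8d 8d 8d 8d ┃━━━━━
        ┃00000020  23 09 f9 c5 39 7e ┃     
        ┃00000030  5c 5c 5c 5c 1a 0b ┃─────
        ┃00000040  33 c8 c8 c8 c8 8f ┃xt:  
        ┃00000050  1f 2e 01 66 0e 02 ┃██   
        ┃                            ┃     
        ┃                            ┃     
        ┃                            ┃     
        ┃                            ┃     
        ┃                            ┃ore: 
        ┗━━━━━━━━━━━━━━━━━━━━━━━━━━━━┛     
                        ┃          │       


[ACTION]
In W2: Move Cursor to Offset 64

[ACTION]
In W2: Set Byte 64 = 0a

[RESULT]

        ┠────────────────────────────┨     
        ┃00000000  c6 cb 03 01 65 98 ┃     
        ┃00000010  8d 8d 8d 8d 8d 8d ┃━━━━━
        ┃00000020  23 09 f9 c5 39 7e ┃     
        ┃00000030  5c 5c 5c 5c 1a 0b ┃─────
        ┃00000040  0A c8 c8 c8 c8 8f ┃xt:  
        ┃00000050  1f 2e 01 66 0e 02 ┃██   
        ┃                            ┃     
        ┃                            ┃     
        ┃                            ┃     
        ┃                            ┃     
        ┃                            ┃ore: 
        ┗━━━━━━━━━━━━━━━━━━━━━━━━━━━━┛     
                        ┃          │       


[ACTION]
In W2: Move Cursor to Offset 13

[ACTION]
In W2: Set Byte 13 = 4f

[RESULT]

        ┠────────────────────────────┨     
        ┃00000000  c6 cb 03 01 65 98 ┃     
        ┃00000010  8d 8d 8d 8d 8d 8d ┃━━━━━
        ┃00000020  23 09 f9 c5 39 7e ┃     
        ┃00000030  5c 5c 5c 5c 1a 0b ┃─────
        ┃00000040  0a c8 c8 c8 c8 8f ┃xt:  
        ┃00000050  1f 2e 01 66 0e 02 ┃██   
        ┃                            ┃     
        ┃                            ┃     
        ┃                            ┃     
        ┃                            ┃     
        ┃                            ┃ore: 
        ┗━━━━━━━━━━━━━━━━━━━━━━━━━━━━┛     
                        ┃          │       


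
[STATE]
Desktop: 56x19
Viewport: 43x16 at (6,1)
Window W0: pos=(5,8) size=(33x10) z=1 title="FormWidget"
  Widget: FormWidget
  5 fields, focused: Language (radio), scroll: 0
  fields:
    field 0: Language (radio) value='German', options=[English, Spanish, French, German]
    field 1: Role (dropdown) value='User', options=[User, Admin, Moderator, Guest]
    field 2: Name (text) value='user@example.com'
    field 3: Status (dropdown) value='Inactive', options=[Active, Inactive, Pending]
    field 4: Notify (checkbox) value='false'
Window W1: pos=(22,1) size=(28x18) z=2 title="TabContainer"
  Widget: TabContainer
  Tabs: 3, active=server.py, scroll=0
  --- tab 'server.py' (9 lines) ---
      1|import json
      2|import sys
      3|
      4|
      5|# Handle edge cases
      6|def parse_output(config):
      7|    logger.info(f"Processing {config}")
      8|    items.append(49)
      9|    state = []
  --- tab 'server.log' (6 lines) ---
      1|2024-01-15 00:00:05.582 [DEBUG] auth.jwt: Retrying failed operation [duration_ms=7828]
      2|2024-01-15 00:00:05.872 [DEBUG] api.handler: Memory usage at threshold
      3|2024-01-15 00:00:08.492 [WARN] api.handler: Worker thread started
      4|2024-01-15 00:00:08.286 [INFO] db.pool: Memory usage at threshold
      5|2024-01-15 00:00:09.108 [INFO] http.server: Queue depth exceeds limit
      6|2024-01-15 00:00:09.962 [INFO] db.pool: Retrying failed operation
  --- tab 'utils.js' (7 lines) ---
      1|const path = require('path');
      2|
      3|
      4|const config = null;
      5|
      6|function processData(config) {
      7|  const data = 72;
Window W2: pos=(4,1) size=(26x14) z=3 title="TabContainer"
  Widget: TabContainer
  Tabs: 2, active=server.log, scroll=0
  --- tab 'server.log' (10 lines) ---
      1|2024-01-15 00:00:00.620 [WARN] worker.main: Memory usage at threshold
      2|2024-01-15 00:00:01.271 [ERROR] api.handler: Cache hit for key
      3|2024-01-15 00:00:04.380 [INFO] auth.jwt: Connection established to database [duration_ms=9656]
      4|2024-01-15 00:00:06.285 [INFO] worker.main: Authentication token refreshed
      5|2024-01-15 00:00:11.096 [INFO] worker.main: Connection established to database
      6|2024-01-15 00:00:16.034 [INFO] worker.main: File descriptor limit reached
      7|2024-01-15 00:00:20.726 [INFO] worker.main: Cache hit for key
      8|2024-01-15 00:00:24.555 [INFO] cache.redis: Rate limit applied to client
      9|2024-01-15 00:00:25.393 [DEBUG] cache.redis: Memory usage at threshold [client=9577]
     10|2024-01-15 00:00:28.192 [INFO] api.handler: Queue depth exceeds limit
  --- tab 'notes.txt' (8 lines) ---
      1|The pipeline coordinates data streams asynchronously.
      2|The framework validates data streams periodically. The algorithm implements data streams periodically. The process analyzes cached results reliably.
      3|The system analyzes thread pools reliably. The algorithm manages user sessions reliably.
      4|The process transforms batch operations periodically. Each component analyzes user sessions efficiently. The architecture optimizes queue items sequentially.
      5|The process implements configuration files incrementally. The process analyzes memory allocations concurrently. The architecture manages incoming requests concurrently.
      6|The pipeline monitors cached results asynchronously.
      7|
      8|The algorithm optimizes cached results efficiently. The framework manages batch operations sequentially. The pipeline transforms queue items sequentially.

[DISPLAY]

━━━━━━━━━━━━━━━━━━━━━━━┓━━━━━━━━━━━━━━━━━━━
TabContainer           ┃tainer             
───────────────────────┨───────────────────
server.log]│ notes.txt ┃.py]│ server.log │ 
───────────────────────┃───────────────────
024-01-15 00:00:00.620 ┃json               
024-01-15 00:00:01.271 ┃sys                
024-01-15 00:00:04.380 ┃                   
024-01-15 00:00:06.285 ┃                   
024-01-15 00:00:11.096 ┃e edge cases       
024-01-15 00:00:16.034 ┃se_output(config): 
024-01-15 00:00:20.726 ┃ger.info(f"Processi
024-01-15 00:00:24.555 ┃ms.append(49)      
━━━━━━━━━━━━━━━━━━━━━━━┛te = []            
  Notify:     [ ┃                          
                ┃                          


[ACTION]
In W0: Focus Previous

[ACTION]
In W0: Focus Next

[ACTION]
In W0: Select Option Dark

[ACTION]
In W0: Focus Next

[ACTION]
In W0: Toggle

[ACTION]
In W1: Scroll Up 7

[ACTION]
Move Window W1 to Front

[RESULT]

━━━━━━━━━━━━━━━━┏━━━━━━━━━━━━━━━━━━━━━━━━━━
TabContainer    ┃ TabContainer             
────────────────┠──────────────────────────
server.log]│ not┃[server.py]│ server.log │ 
────────────────┃──────────────────────────
024-01-15 00:00:┃import json               
024-01-15 00:00:┃import sys                
024-01-15 00:00:┃                          
024-01-15 00:00:┃                          
024-01-15 00:00:┃# Handle edge cases       
024-01-15 00:00:┃def parse_output(config): 
024-01-15 00:00:┃    logger.info(f"Processi
024-01-15 00:00:┃    items.append(49)      
━━━━━━━━━━━━━━━━┃    state = []            
  Notify:     [ ┃                          
                ┃                          
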